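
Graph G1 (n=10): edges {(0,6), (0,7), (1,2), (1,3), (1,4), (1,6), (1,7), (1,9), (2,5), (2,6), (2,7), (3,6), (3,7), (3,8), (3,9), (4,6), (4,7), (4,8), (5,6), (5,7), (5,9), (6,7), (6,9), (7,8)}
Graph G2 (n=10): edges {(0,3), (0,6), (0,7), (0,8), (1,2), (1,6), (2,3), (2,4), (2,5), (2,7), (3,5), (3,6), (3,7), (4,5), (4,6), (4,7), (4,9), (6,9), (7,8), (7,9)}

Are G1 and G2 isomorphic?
No, not isomorphic

The graphs are NOT isomorphic.

Degrees in G1: deg(0)=2, deg(1)=6, deg(2)=4, deg(3)=5, deg(4)=4, deg(5)=4, deg(6)=8, deg(7)=8, deg(8)=3, deg(9)=4.
Sorted degree sequence of G1: [8, 8, 6, 5, 4, 4, 4, 4, 3, 2].
Degrees in G2: deg(0)=4, deg(1)=2, deg(2)=5, deg(3)=5, deg(4)=5, deg(5)=3, deg(6)=5, deg(7)=6, deg(8)=2, deg(9)=3.
Sorted degree sequence of G2: [6, 5, 5, 5, 5, 4, 3, 3, 2, 2].
The (sorted) degree sequence is an isomorphism invariant, so since G1 and G2 have different degree sequences they cannot be isomorphic.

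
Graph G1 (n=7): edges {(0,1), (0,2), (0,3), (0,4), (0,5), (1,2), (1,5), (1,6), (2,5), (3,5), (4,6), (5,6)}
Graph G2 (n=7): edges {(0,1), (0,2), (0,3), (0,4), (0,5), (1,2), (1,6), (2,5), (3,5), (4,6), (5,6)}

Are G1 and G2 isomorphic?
No, not isomorphic

The graphs are NOT isomorphic.

Counting edges: G1 has 12 edge(s); G2 has 11 edge(s).
Edge count is an isomorphism invariant (a bijection on vertices induces a bijection on edges), so differing edge counts rule out isomorphism.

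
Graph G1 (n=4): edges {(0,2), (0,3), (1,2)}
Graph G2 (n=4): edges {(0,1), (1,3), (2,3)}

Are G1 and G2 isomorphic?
Yes, isomorphic

The graphs are isomorphic.
One valid mapping φ: V(G1) → V(G2): 0→1, 1→2, 2→3, 3→0

Verify φ preserves adjacency — for each edge of G1, its image is an edge of G2:
  (0,2) → (φ(0),φ(2)) = (1,3) ∈ E(G2) ✓
  (0,3) → (φ(0),φ(3)) = (0,1) ∈ E(G2) ✓
  (1,2) → (φ(1),φ(2)) = (2,3) ∈ E(G2) ✓
All 3 edges of G1 map to edges of G2, and |E(G1)| = |E(G2)| = 3, so φ is a bijection on edges as well as vertices. Hence G1 ≅ G2.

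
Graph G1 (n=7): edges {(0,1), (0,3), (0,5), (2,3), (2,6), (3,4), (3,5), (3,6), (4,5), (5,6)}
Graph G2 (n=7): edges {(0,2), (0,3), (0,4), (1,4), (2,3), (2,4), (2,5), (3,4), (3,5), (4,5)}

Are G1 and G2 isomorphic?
No, not isomorphic

The graphs are NOT isomorphic.

Degrees in G1: deg(0)=3, deg(1)=1, deg(2)=2, deg(3)=5, deg(4)=2, deg(5)=4, deg(6)=3.
Sorted degree sequence of G1: [5, 4, 3, 3, 2, 2, 1].
Degrees in G2: deg(0)=3, deg(1)=1, deg(2)=4, deg(3)=4, deg(4)=5, deg(5)=3, deg(6)=0.
Sorted degree sequence of G2: [5, 4, 4, 3, 3, 1, 0].
The (sorted) degree sequence is an isomorphism invariant, so since G1 and G2 have different degree sequences they cannot be isomorphic.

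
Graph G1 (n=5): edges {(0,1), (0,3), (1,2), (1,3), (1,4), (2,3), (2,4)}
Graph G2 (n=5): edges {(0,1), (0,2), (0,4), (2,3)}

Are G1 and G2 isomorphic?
No, not isomorphic

The graphs are NOT isomorphic.

Degrees in G1: deg(0)=2, deg(1)=4, deg(2)=3, deg(3)=3, deg(4)=2.
Sorted degree sequence of G1: [4, 3, 3, 2, 2].
Degrees in G2: deg(0)=3, deg(1)=1, deg(2)=2, deg(3)=1, deg(4)=1.
Sorted degree sequence of G2: [3, 2, 1, 1, 1].
The (sorted) degree sequence is an isomorphism invariant, so since G1 and G2 have different degree sequences they cannot be isomorphic.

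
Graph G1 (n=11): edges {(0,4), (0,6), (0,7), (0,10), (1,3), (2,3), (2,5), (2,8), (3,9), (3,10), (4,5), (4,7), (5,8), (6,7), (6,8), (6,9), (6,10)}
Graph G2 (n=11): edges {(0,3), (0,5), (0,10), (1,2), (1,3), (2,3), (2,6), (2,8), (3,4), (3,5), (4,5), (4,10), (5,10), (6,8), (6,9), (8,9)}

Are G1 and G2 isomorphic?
No, not isomorphic

The graphs are NOT isomorphic.

Connected components of G1: 1 component(s) with vertex sets [[0, 1, 2, 3, 4, 5, 6, 7, 8, 9, 10]], sizes [11].
Connected components of G2: 2 component(s) with vertex sets [[7], [0, 1, 2, 3, 4, 5, 6, 8, 9, 10]], sizes [1, 10].
The number of connected components (and the multiset of component sizes) is an isomorphism invariant — an isomorphism maps each component of G1 bijectively onto a component of G2. Since G1 has 1 component(s) and G2 has 2, they cannot be isomorphic.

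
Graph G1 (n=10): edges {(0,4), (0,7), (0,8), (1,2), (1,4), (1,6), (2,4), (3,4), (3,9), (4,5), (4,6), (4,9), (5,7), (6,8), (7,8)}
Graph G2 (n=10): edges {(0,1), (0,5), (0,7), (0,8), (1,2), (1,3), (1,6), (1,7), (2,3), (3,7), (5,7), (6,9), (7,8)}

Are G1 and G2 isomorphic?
No, not isomorphic

The graphs are NOT isomorphic.

Connected components of G1: 1 component(s) with vertex sets [[0, 1, 2, 3, 4, 5, 6, 7, 8, 9]], sizes [10].
Connected components of G2: 2 component(s) with vertex sets [[4], [0, 1, 2, 3, 5, 6, 7, 8, 9]], sizes [1, 9].
The number of connected components (and the multiset of component sizes) is an isomorphism invariant — an isomorphism maps each component of G1 bijectively onto a component of G2. Since G1 has 1 component(s) and G2 has 2, they cannot be isomorphic.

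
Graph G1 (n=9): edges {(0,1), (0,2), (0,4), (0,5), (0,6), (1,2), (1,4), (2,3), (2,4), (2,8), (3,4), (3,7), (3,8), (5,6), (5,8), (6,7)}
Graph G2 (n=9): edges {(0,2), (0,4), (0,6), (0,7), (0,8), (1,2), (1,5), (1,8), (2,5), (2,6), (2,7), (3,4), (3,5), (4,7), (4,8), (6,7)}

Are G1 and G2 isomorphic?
Yes, isomorphic

The graphs are isomorphic.
One valid mapping φ: V(G1) → V(G2): 0→2, 1→6, 2→0, 3→4, 4→7, 5→1, 6→5, 7→3, 8→8

Verify φ preserves adjacency — for each edge of G1, its image is an edge of G2:
  (0,1) → (φ(0),φ(1)) = (2,6) ∈ E(G2) ✓
  (0,2) → (φ(0),φ(2)) = (0,2) ∈ E(G2) ✓
  (0,4) → (φ(0),φ(4)) = (2,7) ∈ E(G2) ✓
  (0,5) → (φ(0),φ(5)) = (1,2) ∈ E(G2) ✓
  (0,6) → (φ(0),φ(6)) = (2,5) ∈ E(G2) ✓
  (1,2) → (φ(1),φ(2)) = (0,6) ∈ E(G2) ✓
  (1,4) → (φ(1),φ(4)) = (6,7) ∈ E(G2) ✓
  (2,3) → (φ(2),φ(3)) = (0,4) ∈ E(G2) ✓
  (2,4) → (φ(2),φ(4)) = (0,7) ∈ E(G2) ✓
  (2,8) → (φ(2),φ(8)) = (0,8) ∈ E(G2) ✓
  (3,4) → (φ(3),φ(4)) = (4,7) ∈ E(G2) ✓
  (3,7) → (φ(3),φ(7)) = (3,4) ∈ E(G2) ✓
  (3,8) → (φ(3),φ(8)) = (4,8) ∈ E(G2) ✓
  (5,6) → (φ(5),φ(6)) = (1,5) ∈ E(G2) ✓
  (5,8) → (φ(5),φ(8)) = (1,8) ∈ E(G2) ✓
  (6,7) → (φ(6),φ(7)) = (3,5) ∈ E(G2) ✓
All 16 edges of G1 map to edges of G2, and |E(G1)| = |E(G2)| = 16, so φ is a bijection on edges as well as vertices. Hence G1 ≅ G2.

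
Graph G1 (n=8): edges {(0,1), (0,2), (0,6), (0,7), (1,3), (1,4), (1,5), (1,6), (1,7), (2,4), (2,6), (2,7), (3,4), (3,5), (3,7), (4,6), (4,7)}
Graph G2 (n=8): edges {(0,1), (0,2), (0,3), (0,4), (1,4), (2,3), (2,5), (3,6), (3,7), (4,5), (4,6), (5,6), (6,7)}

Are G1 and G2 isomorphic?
No, not isomorphic

The graphs are NOT isomorphic.

Degrees in G1: deg(0)=4, deg(1)=6, deg(2)=4, deg(3)=4, deg(4)=5, deg(5)=2, deg(6)=4, deg(7)=5.
Sorted degree sequence of G1: [6, 5, 5, 4, 4, 4, 4, 2].
Degrees in G2: deg(0)=4, deg(1)=2, deg(2)=3, deg(3)=4, deg(4)=4, deg(5)=3, deg(6)=4, deg(7)=2.
Sorted degree sequence of G2: [4, 4, 4, 4, 3, 3, 2, 2].
The (sorted) degree sequence is an isomorphism invariant, so since G1 and G2 have different degree sequences they cannot be isomorphic.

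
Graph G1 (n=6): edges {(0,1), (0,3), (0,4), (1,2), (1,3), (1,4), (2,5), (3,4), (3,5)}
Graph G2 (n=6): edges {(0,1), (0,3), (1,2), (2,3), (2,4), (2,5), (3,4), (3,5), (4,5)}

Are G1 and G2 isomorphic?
Yes, isomorphic

The graphs are isomorphic.
One valid mapping φ: V(G1) → V(G2): 0→4, 1→3, 2→0, 3→2, 4→5, 5→1

Verify φ preserves adjacency — for each edge of G1, its image is an edge of G2:
  (0,1) → (φ(0),φ(1)) = (3,4) ∈ E(G2) ✓
  (0,3) → (φ(0),φ(3)) = (2,4) ∈ E(G2) ✓
  (0,4) → (φ(0),φ(4)) = (4,5) ∈ E(G2) ✓
  (1,2) → (φ(1),φ(2)) = (0,3) ∈ E(G2) ✓
  (1,3) → (φ(1),φ(3)) = (2,3) ∈ E(G2) ✓
  (1,4) → (φ(1),φ(4)) = (3,5) ∈ E(G2) ✓
  (2,5) → (φ(2),φ(5)) = (0,1) ∈ E(G2) ✓
  (3,4) → (φ(3),φ(4)) = (2,5) ∈ E(G2) ✓
  (3,5) → (φ(3),φ(5)) = (1,2) ∈ E(G2) ✓
All 9 edges of G1 map to edges of G2, and |E(G1)| = |E(G2)| = 9, so φ is a bijection on edges as well as vertices. Hence G1 ≅ G2.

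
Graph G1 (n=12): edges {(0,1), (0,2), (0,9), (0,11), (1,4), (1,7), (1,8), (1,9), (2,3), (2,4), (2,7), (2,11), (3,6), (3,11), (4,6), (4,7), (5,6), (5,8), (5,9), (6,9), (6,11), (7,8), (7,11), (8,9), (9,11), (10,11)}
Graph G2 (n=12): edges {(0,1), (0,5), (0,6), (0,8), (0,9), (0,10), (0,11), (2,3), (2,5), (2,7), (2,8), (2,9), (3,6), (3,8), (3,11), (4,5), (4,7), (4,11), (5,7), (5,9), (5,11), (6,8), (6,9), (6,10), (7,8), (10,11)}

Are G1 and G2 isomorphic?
Yes, isomorphic

The graphs are isomorphic.
One valid mapping φ: V(G1) → V(G2): 0→9, 1→2, 2→6, 3→10, 4→3, 5→4, 6→11, 7→8, 8→7, 9→5, 10→1, 11→0

Verify φ preserves adjacency — for each edge of G1, its image is an edge of G2:
  (0,1) → (φ(0),φ(1)) = (2,9) ∈ E(G2) ✓
  (0,2) → (φ(0),φ(2)) = (6,9) ∈ E(G2) ✓
  (0,9) → (φ(0),φ(9)) = (5,9) ∈ E(G2) ✓
  (0,11) → (φ(0),φ(11)) = (0,9) ∈ E(G2) ✓
  (1,4) → (φ(1),φ(4)) = (2,3) ∈ E(G2) ✓
  (1,7) → (φ(1),φ(7)) = (2,8) ∈ E(G2) ✓
  (1,8) → (φ(1),φ(8)) = (2,7) ∈ E(G2) ✓
  (1,9) → (φ(1),φ(9)) = (2,5) ∈ E(G2) ✓
  (2,3) → (φ(2),φ(3)) = (6,10) ∈ E(G2) ✓
  (2,4) → (φ(2),φ(4)) = (3,6) ∈ E(G2) ✓
  (2,7) → (φ(2),φ(7)) = (6,8) ∈ E(G2) ✓
  (2,11) → (φ(2),φ(11)) = (0,6) ∈ E(G2) ✓
  (3,6) → (φ(3),φ(6)) = (10,11) ∈ E(G2) ✓
  (3,11) → (φ(3),φ(11)) = (0,10) ∈ E(G2) ✓
  (4,6) → (φ(4),φ(6)) = (3,11) ∈ E(G2) ✓
  (4,7) → (φ(4),φ(7)) = (3,8) ∈ E(G2) ✓
  (5,6) → (φ(5),φ(6)) = (4,11) ∈ E(G2) ✓
  (5,8) → (φ(5),φ(8)) = (4,7) ∈ E(G2) ✓
  (5,9) → (φ(5),φ(9)) = (4,5) ∈ E(G2) ✓
  (6,9) → (φ(6),φ(9)) = (5,11) ∈ E(G2) ✓
  (6,11) → (φ(6),φ(11)) = (0,11) ∈ E(G2) ✓
  (7,8) → (φ(7),φ(8)) = (7,8) ∈ E(G2) ✓
  (7,11) → (φ(7),φ(11)) = (0,8) ∈ E(G2) ✓
  (8,9) → (φ(8),φ(9)) = (5,7) ∈ E(G2) ✓
  (9,11) → (φ(9),φ(11)) = (0,5) ∈ E(G2) ✓
  (10,11) → (φ(10),φ(11)) = (0,1) ∈ E(G2) ✓
All 26 edges of G1 map to edges of G2, and |E(G1)| = |E(G2)| = 26, so φ is a bijection on edges as well as vertices. Hence G1 ≅ G2.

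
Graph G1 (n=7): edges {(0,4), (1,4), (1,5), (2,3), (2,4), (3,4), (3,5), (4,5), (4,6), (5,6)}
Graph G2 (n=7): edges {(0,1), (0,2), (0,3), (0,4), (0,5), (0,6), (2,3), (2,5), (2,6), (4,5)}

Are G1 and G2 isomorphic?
Yes, isomorphic

The graphs are isomorphic.
One valid mapping φ: V(G1) → V(G2): 0→1, 1→6, 2→4, 3→5, 4→0, 5→2, 6→3

Verify φ preserves adjacency — for each edge of G1, its image is an edge of G2:
  (0,4) → (φ(0),φ(4)) = (0,1) ∈ E(G2) ✓
  (1,4) → (φ(1),φ(4)) = (0,6) ∈ E(G2) ✓
  (1,5) → (φ(1),φ(5)) = (2,6) ∈ E(G2) ✓
  (2,3) → (φ(2),φ(3)) = (4,5) ∈ E(G2) ✓
  (2,4) → (φ(2),φ(4)) = (0,4) ∈ E(G2) ✓
  (3,4) → (φ(3),φ(4)) = (0,5) ∈ E(G2) ✓
  (3,5) → (φ(3),φ(5)) = (2,5) ∈ E(G2) ✓
  (4,5) → (φ(4),φ(5)) = (0,2) ∈ E(G2) ✓
  (4,6) → (φ(4),φ(6)) = (0,3) ∈ E(G2) ✓
  (5,6) → (φ(5),φ(6)) = (2,3) ∈ E(G2) ✓
All 10 edges of G1 map to edges of G2, and |E(G1)| = |E(G2)| = 10, so φ is a bijection on edges as well as vertices. Hence G1 ≅ G2.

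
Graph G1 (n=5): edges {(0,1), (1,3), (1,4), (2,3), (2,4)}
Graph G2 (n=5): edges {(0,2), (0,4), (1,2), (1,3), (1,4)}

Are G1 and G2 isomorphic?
Yes, isomorphic

The graphs are isomorphic.
One valid mapping φ: V(G1) → V(G2): 0→3, 1→1, 2→0, 3→2, 4→4

Verify φ preserves adjacency — for each edge of G1, its image is an edge of G2:
  (0,1) → (φ(0),φ(1)) = (1,3) ∈ E(G2) ✓
  (1,3) → (φ(1),φ(3)) = (1,2) ∈ E(G2) ✓
  (1,4) → (φ(1),φ(4)) = (1,4) ∈ E(G2) ✓
  (2,3) → (φ(2),φ(3)) = (0,2) ∈ E(G2) ✓
  (2,4) → (φ(2),φ(4)) = (0,4) ∈ E(G2) ✓
All 5 edges of G1 map to edges of G2, and |E(G1)| = |E(G2)| = 5, so φ is a bijection on edges as well as vertices. Hence G1 ≅ G2.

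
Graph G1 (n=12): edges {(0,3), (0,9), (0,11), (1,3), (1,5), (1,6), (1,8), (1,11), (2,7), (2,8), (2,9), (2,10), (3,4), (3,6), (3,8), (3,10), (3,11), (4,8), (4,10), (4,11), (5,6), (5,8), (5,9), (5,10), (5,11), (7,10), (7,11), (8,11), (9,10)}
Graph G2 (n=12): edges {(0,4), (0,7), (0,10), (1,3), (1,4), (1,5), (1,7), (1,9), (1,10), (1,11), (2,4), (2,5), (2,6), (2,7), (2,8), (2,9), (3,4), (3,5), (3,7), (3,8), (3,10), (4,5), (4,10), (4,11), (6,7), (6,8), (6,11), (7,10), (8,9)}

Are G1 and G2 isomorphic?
Yes, isomorphic

The graphs are isomorphic.
One valid mapping φ: V(G1) → V(G2): 0→11, 1→10, 2→8, 3→4, 4→5, 5→7, 6→0, 7→9, 8→3, 9→6, 10→2, 11→1

Verify φ preserves adjacency — for each edge of G1, its image is an edge of G2:
  (0,3) → (φ(0),φ(3)) = (4,11) ∈ E(G2) ✓
  (0,9) → (φ(0),φ(9)) = (6,11) ∈ E(G2) ✓
  (0,11) → (φ(0),φ(11)) = (1,11) ∈ E(G2) ✓
  (1,3) → (φ(1),φ(3)) = (4,10) ∈ E(G2) ✓
  (1,5) → (φ(1),φ(5)) = (7,10) ∈ E(G2) ✓
  (1,6) → (φ(1),φ(6)) = (0,10) ∈ E(G2) ✓
  (1,8) → (φ(1),φ(8)) = (3,10) ∈ E(G2) ✓
  (1,11) → (φ(1),φ(11)) = (1,10) ∈ E(G2) ✓
  (2,7) → (φ(2),φ(7)) = (8,9) ∈ E(G2) ✓
  (2,8) → (φ(2),φ(8)) = (3,8) ∈ E(G2) ✓
  (2,9) → (φ(2),φ(9)) = (6,8) ∈ E(G2) ✓
  (2,10) → (φ(2),φ(10)) = (2,8) ∈ E(G2) ✓
  (3,4) → (φ(3),φ(4)) = (4,5) ∈ E(G2) ✓
  (3,6) → (φ(3),φ(6)) = (0,4) ∈ E(G2) ✓
  (3,8) → (φ(3),φ(8)) = (3,4) ∈ E(G2) ✓
  (3,10) → (φ(3),φ(10)) = (2,4) ∈ E(G2) ✓
  (3,11) → (φ(3),φ(11)) = (1,4) ∈ E(G2) ✓
  (4,8) → (φ(4),φ(8)) = (3,5) ∈ E(G2) ✓
  (4,10) → (φ(4),φ(10)) = (2,5) ∈ E(G2) ✓
  (4,11) → (φ(4),φ(11)) = (1,5) ∈ E(G2) ✓
  (5,6) → (φ(5),φ(6)) = (0,7) ∈ E(G2) ✓
  (5,8) → (φ(5),φ(8)) = (3,7) ∈ E(G2) ✓
  (5,9) → (φ(5),φ(9)) = (6,7) ∈ E(G2) ✓
  (5,10) → (φ(5),φ(10)) = (2,7) ∈ E(G2) ✓
  (5,11) → (φ(5),φ(11)) = (1,7) ∈ E(G2) ✓
  (7,10) → (φ(7),φ(10)) = (2,9) ∈ E(G2) ✓
  (7,11) → (φ(7),φ(11)) = (1,9) ∈ E(G2) ✓
  (8,11) → (φ(8),φ(11)) = (1,3) ∈ E(G2) ✓
  (9,10) → (φ(9),φ(10)) = (2,6) ∈ E(G2) ✓
All 29 edges of G1 map to edges of G2, and |E(G1)| = |E(G2)| = 29, so φ is a bijection on edges as well as vertices. Hence G1 ≅ G2.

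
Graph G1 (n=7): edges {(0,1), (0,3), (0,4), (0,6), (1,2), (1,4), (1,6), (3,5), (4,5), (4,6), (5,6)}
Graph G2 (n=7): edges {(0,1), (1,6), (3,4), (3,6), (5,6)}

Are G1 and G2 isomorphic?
No, not isomorphic

The graphs are NOT isomorphic.

Connected components of G1: 1 component(s) with vertex sets [[0, 1, 2, 3, 4, 5, 6]], sizes [7].
Connected components of G2: 2 component(s) with vertex sets [[2], [0, 1, 3, 4, 5, 6]], sizes [1, 6].
The number of connected components (and the multiset of component sizes) is an isomorphism invariant — an isomorphism maps each component of G1 bijectively onto a component of G2. Since G1 has 1 component(s) and G2 has 2, they cannot be isomorphic.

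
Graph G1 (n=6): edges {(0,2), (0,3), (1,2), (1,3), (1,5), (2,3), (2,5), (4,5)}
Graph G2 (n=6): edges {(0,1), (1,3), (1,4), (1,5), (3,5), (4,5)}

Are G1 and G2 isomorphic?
No, not isomorphic

The graphs are NOT isomorphic.

Counting triangles (3-cliques): G1 has 3, G2 has 2.
Triangle count is an isomorphism invariant, so differing triangle counts rule out isomorphism.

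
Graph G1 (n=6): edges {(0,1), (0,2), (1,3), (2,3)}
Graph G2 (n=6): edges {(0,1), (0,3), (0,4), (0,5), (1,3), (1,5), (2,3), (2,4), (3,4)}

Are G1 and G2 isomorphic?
No, not isomorphic

The graphs are NOT isomorphic.

Connected components of G1: 3 component(s) with vertex sets [[4], [5], [0, 1, 2, 3]], sizes [1, 1, 4].
Connected components of G2: 1 component(s) with vertex sets [[0, 1, 2, 3, 4, 5]], sizes [6].
The number of connected components (and the multiset of component sizes) is an isomorphism invariant — an isomorphism maps each component of G1 bijectively onto a component of G2. Since G1 has 3 component(s) and G2 has 1, they cannot be isomorphic.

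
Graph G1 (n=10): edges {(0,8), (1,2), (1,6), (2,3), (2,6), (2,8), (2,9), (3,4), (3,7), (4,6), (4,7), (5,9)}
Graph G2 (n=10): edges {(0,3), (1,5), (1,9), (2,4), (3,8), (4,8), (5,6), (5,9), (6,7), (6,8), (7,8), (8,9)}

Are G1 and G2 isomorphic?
Yes, isomorphic

The graphs are isomorphic.
One valid mapping φ: V(G1) → V(G2): 0→2, 1→7, 2→8, 3→9, 4→5, 5→0, 6→6, 7→1, 8→4, 9→3

Verify φ preserves adjacency — for each edge of G1, its image is an edge of G2:
  (0,8) → (φ(0),φ(8)) = (2,4) ∈ E(G2) ✓
  (1,2) → (φ(1),φ(2)) = (7,8) ∈ E(G2) ✓
  (1,6) → (φ(1),φ(6)) = (6,7) ∈ E(G2) ✓
  (2,3) → (φ(2),φ(3)) = (8,9) ∈ E(G2) ✓
  (2,6) → (φ(2),φ(6)) = (6,8) ∈ E(G2) ✓
  (2,8) → (φ(2),φ(8)) = (4,8) ∈ E(G2) ✓
  (2,9) → (φ(2),φ(9)) = (3,8) ∈ E(G2) ✓
  (3,4) → (φ(3),φ(4)) = (5,9) ∈ E(G2) ✓
  (3,7) → (φ(3),φ(7)) = (1,9) ∈ E(G2) ✓
  (4,6) → (φ(4),φ(6)) = (5,6) ∈ E(G2) ✓
  (4,7) → (φ(4),φ(7)) = (1,5) ∈ E(G2) ✓
  (5,9) → (φ(5),φ(9)) = (0,3) ∈ E(G2) ✓
All 12 edges of G1 map to edges of G2, and |E(G1)| = |E(G2)| = 12, so φ is a bijection on edges as well as vertices. Hence G1 ≅ G2.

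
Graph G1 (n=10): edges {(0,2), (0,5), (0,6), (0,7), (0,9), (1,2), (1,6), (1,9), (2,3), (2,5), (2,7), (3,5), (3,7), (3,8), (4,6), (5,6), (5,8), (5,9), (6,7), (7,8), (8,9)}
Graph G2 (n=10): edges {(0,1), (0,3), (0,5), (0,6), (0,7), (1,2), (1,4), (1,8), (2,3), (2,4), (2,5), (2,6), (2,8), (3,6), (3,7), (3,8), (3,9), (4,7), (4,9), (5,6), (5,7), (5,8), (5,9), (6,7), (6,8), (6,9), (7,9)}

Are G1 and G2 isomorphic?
No, not isomorphic

The graphs are NOT isomorphic.

Degrees in G1: deg(0)=5, deg(1)=3, deg(2)=5, deg(3)=4, deg(4)=1, deg(5)=6, deg(6)=5, deg(7)=5, deg(8)=4, deg(9)=4.
Sorted degree sequence of G1: [6, 5, 5, 5, 5, 4, 4, 4, 3, 1].
Degrees in G2: deg(0)=5, deg(1)=4, deg(2)=6, deg(3)=6, deg(4)=4, deg(5)=6, deg(6)=7, deg(7)=6, deg(8)=5, deg(9)=5.
Sorted degree sequence of G2: [7, 6, 6, 6, 6, 5, 5, 5, 4, 4].
The (sorted) degree sequence is an isomorphism invariant, so since G1 and G2 have different degree sequences they cannot be isomorphic.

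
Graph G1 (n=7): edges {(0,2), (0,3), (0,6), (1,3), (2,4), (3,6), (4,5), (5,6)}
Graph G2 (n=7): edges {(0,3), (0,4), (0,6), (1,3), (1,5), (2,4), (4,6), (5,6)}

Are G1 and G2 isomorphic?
Yes, isomorphic

The graphs are isomorphic.
One valid mapping φ: V(G1) → V(G2): 0→0, 1→2, 2→3, 3→4, 4→1, 5→5, 6→6

Verify φ preserves adjacency — for each edge of G1, its image is an edge of G2:
  (0,2) → (φ(0),φ(2)) = (0,3) ∈ E(G2) ✓
  (0,3) → (φ(0),φ(3)) = (0,4) ∈ E(G2) ✓
  (0,6) → (φ(0),φ(6)) = (0,6) ∈ E(G2) ✓
  (1,3) → (φ(1),φ(3)) = (2,4) ∈ E(G2) ✓
  (2,4) → (φ(2),φ(4)) = (1,3) ∈ E(G2) ✓
  (3,6) → (φ(3),φ(6)) = (4,6) ∈ E(G2) ✓
  (4,5) → (φ(4),φ(5)) = (1,5) ∈ E(G2) ✓
  (5,6) → (φ(5),φ(6)) = (5,6) ∈ E(G2) ✓
All 8 edges of G1 map to edges of G2, and |E(G1)| = |E(G2)| = 8, so φ is a bijection on edges as well as vertices. Hence G1 ≅ G2.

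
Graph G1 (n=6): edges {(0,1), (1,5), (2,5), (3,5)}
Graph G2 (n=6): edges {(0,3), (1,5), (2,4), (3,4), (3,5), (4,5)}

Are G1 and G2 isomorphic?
No, not isomorphic

The graphs are NOT isomorphic.

Counting triangles (3-cliques): G1 has 0, G2 has 1.
Triangle count is an isomorphism invariant, so differing triangle counts rule out isomorphism.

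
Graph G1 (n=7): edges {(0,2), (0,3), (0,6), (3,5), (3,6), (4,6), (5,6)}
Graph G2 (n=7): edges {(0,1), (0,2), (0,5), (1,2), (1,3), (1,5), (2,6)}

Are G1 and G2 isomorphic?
Yes, isomorphic

The graphs are isomorphic.
One valid mapping φ: V(G1) → V(G2): 0→2, 1→4, 2→6, 3→0, 4→3, 5→5, 6→1

Verify φ preserves adjacency — for each edge of G1, its image is an edge of G2:
  (0,2) → (φ(0),φ(2)) = (2,6) ∈ E(G2) ✓
  (0,3) → (φ(0),φ(3)) = (0,2) ∈ E(G2) ✓
  (0,6) → (φ(0),φ(6)) = (1,2) ∈ E(G2) ✓
  (3,5) → (φ(3),φ(5)) = (0,5) ∈ E(G2) ✓
  (3,6) → (φ(3),φ(6)) = (0,1) ∈ E(G2) ✓
  (4,6) → (φ(4),φ(6)) = (1,3) ∈ E(G2) ✓
  (5,6) → (φ(5),φ(6)) = (1,5) ∈ E(G2) ✓
All 7 edges of G1 map to edges of G2, and |E(G1)| = |E(G2)| = 7, so φ is a bijection on edges as well as vertices. Hence G1 ≅ G2.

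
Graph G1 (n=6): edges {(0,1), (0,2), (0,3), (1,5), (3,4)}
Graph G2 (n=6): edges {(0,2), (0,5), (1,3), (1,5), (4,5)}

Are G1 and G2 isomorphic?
Yes, isomorphic

The graphs are isomorphic.
One valid mapping φ: V(G1) → V(G2): 0→5, 1→0, 2→4, 3→1, 4→3, 5→2

Verify φ preserves adjacency — for each edge of G1, its image is an edge of G2:
  (0,1) → (φ(0),φ(1)) = (0,5) ∈ E(G2) ✓
  (0,2) → (φ(0),φ(2)) = (4,5) ∈ E(G2) ✓
  (0,3) → (φ(0),φ(3)) = (1,5) ∈ E(G2) ✓
  (1,5) → (φ(1),φ(5)) = (0,2) ∈ E(G2) ✓
  (3,4) → (φ(3),φ(4)) = (1,3) ∈ E(G2) ✓
All 5 edges of G1 map to edges of G2, and |E(G1)| = |E(G2)| = 5, so φ is a bijection on edges as well as vertices. Hence G1 ≅ G2.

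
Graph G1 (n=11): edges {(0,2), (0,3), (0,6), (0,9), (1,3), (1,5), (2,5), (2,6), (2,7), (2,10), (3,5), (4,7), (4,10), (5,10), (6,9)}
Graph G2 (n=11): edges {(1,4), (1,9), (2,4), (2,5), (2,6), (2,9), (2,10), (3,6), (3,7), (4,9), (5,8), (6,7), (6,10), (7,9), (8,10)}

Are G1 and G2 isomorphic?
Yes, isomorphic

The graphs are isomorphic.
One valid mapping φ: V(G1) → V(G2): 0→9, 1→3, 2→2, 3→7, 4→8, 5→6, 6→4, 7→5, 8→0, 9→1, 10→10

Verify φ preserves adjacency — for each edge of G1, its image is an edge of G2:
  (0,2) → (φ(0),φ(2)) = (2,9) ∈ E(G2) ✓
  (0,3) → (φ(0),φ(3)) = (7,9) ∈ E(G2) ✓
  (0,6) → (φ(0),φ(6)) = (4,9) ∈ E(G2) ✓
  (0,9) → (φ(0),φ(9)) = (1,9) ∈ E(G2) ✓
  (1,3) → (φ(1),φ(3)) = (3,7) ∈ E(G2) ✓
  (1,5) → (φ(1),φ(5)) = (3,6) ∈ E(G2) ✓
  (2,5) → (φ(2),φ(5)) = (2,6) ∈ E(G2) ✓
  (2,6) → (φ(2),φ(6)) = (2,4) ∈ E(G2) ✓
  (2,7) → (φ(2),φ(7)) = (2,5) ∈ E(G2) ✓
  (2,10) → (φ(2),φ(10)) = (2,10) ∈ E(G2) ✓
  (3,5) → (φ(3),φ(5)) = (6,7) ∈ E(G2) ✓
  (4,7) → (φ(4),φ(7)) = (5,8) ∈ E(G2) ✓
  (4,10) → (φ(4),φ(10)) = (8,10) ∈ E(G2) ✓
  (5,10) → (φ(5),φ(10)) = (6,10) ∈ E(G2) ✓
  (6,9) → (φ(6),φ(9)) = (1,4) ∈ E(G2) ✓
All 15 edges of G1 map to edges of G2, and |E(G1)| = |E(G2)| = 15, so φ is a bijection on edges as well as vertices. Hence G1 ≅ G2.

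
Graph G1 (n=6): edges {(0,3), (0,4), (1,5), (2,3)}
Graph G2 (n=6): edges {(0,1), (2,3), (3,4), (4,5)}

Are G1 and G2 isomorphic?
Yes, isomorphic

The graphs are isomorphic.
One valid mapping φ: V(G1) → V(G2): 0→4, 1→1, 2→2, 3→3, 4→5, 5→0

Verify φ preserves adjacency — for each edge of G1, its image is an edge of G2:
  (0,3) → (φ(0),φ(3)) = (3,4) ∈ E(G2) ✓
  (0,4) → (φ(0),φ(4)) = (4,5) ∈ E(G2) ✓
  (1,5) → (φ(1),φ(5)) = (0,1) ∈ E(G2) ✓
  (2,3) → (φ(2),φ(3)) = (2,3) ∈ E(G2) ✓
All 4 edges of G1 map to edges of G2, and |E(G1)| = |E(G2)| = 4, so φ is a bijection on edges as well as vertices. Hence G1 ≅ G2.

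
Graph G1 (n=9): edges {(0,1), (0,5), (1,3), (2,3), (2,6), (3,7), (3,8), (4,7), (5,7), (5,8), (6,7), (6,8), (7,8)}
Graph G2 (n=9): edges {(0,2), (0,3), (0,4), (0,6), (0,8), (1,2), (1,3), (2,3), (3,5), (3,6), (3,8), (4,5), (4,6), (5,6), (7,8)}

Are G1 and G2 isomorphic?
No, not isomorphic

The graphs are NOT isomorphic.

Counting triangles (3-cliques): G1 has 3, G2 has 7.
Triangle count is an isomorphism invariant, so differing triangle counts rule out isomorphism.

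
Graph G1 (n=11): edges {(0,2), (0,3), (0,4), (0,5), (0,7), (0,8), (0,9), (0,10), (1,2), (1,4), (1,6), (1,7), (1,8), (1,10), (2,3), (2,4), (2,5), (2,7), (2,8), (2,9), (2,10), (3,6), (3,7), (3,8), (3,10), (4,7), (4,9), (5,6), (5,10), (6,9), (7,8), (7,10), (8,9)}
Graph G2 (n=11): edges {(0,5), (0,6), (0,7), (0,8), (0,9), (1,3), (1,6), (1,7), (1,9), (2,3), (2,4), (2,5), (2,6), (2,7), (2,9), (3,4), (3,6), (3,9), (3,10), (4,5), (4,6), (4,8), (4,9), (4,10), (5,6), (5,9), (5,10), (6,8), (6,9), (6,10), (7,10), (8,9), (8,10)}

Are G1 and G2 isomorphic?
Yes, isomorphic

The graphs are isomorphic.
One valid mapping φ: V(G1) → V(G2): 0→9, 1→10, 2→6, 3→2, 4→8, 5→1, 6→7, 7→4, 8→5, 9→0, 10→3

Verify φ preserves adjacency — for each edge of G1, its image is an edge of G2:
  (0,2) → (φ(0),φ(2)) = (6,9) ∈ E(G2) ✓
  (0,3) → (φ(0),φ(3)) = (2,9) ∈ E(G2) ✓
  (0,4) → (φ(0),φ(4)) = (8,9) ∈ E(G2) ✓
  (0,5) → (φ(0),φ(5)) = (1,9) ∈ E(G2) ✓
  (0,7) → (φ(0),φ(7)) = (4,9) ∈ E(G2) ✓
  (0,8) → (φ(0),φ(8)) = (5,9) ∈ E(G2) ✓
  (0,9) → (φ(0),φ(9)) = (0,9) ∈ E(G2) ✓
  (0,10) → (φ(0),φ(10)) = (3,9) ∈ E(G2) ✓
  (1,2) → (φ(1),φ(2)) = (6,10) ∈ E(G2) ✓
  (1,4) → (φ(1),φ(4)) = (8,10) ∈ E(G2) ✓
  (1,6) → (φ(1),φ(6)) = (7,10) ∈ E(G2) ✓
  (1,7) → (φ(1),φ(7)) = (4,10) ∈ E(G2) ✓
  (1,8) → (φ(1),φ(8)) = (5,10) ∈ E(G2) ✓
  (1,10) → (φ(1),φ(10)) = (3,10) ∈ E(G2) ✓
  (2,3) → (φ(2),φ(3)) = (2,6) ∈ E(G2) ✓
  (2,4) → (φ(2),φ(4)) = (6,8) ∈ E(G2) ✓
  (2,5) → (φ(2),φ(5)) = (1,6) ∈ E(G2) ✓
  (2,7) → (φ(2),φ(7)) = (4,6) ∈ E(G2) ✓
  (2,8) → (φ(2),φ(8)) = (5,6) ∈ E(G2) ✓
  (2,9) → (φ(2),φ(9)) = (0,6) ∈ E(G2) ✓
  (2,10) → (φ(2),φ(10)) = (3,6) ∈ E(G2) ✓
  (3,6) → (φ(3),φ(6)) = (2,7) ∈ E(G2) ✓
  (3,7) → (φ(3),φ(7)) = (2,4) ∈ E(G2) ✓
  (3,8) → (φ(3),φ(8)) = (2,5) ∈ E(G2) ✓
  (3,10) → (φ(3),φ(10)) = (2,3) ∈ E(G2) ✓
  (4,7) → (φ(4),φ(7)) = (4,8) ∈ E(G2) ✓
  (4,9) → (φ(4),φ(9)) = (0,8) ∈ E(G2) ✓
  (5,6) → (φ(5),φ(6)) = (1,7) ∈ E(G2) ✓
  (5,10) → (φ(5),φ(10)) = (1,3) ∈ E(G2) ✓
  (6,9) → (φ(6),φ(9)) = (0,7) ∈ E(G2) ✓
  (7,8) → (φ(7),φ(8)) = (4,5) ∈ E(G2) ✓
  (7,10) → (φ(7),φ(10)) = (3,4) ∈ E(G2) ✓
  (8,9) → (φ(8),φ(9)) = (0,5) ∈ E(G2) ✓
All 33 edges of G1 map to edges of G2, and |E(G1)| = |E(G2)| = 33, so φ is a bijection on edges as well as vertices. Hence G1 ≅ G2.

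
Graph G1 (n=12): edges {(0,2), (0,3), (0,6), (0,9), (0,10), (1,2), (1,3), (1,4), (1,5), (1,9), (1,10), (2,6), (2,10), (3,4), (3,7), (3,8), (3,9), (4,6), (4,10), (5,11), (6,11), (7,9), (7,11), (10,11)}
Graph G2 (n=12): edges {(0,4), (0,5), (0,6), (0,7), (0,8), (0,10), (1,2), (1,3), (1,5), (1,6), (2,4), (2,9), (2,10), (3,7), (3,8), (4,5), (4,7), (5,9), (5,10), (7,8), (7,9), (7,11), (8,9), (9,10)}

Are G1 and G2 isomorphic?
Yes, isomorphic

The graphs are isomorphic.
One valid mapping φ: V(G1) → V(G2): 0→9, 1→0, 2→10, 3→7, 4→4, 5→6, 6→2, 7→3, 8→11, 9→8, 10→5, 11→1

Verify φ preserves adjacency — for each edge of G1, its image is an edge of G2:
  (0,2) → (φ(0),φ(2)) = (9,10) ∈ E(G2) ✓
  (0,3) → (φ(0),φ(3)) = (7,9) ∈ E(G2) ✓
  (0,6) → (φ(0),φ(6)) = (2,9) ∈ E(G2) ✓
  (0,9) → (φ(0),φ(9)) = (8,9) ∈ E(G2) ✓
  (0,10) → (φ(0),φ(10)) = (5,9) ∈ E(G2) ✓
  (1,2) → (φ(1),φ(2)) = (0,10) ∈ E(G2) ✓
  (1,3) → (φ(1),φ(3)) = (0,7) ∈ E(G2) ✓
  (1,4) → (φ(1),φ(4)) = (0,4) ∈ E(G2) ✓
  (1,5) → (φ(1),φ(5)) = (0,6) ∈ E(G2) ✓
  (1,9) → (φ(1),φ(9)) = (0,8) ∈ E(G2) ✓
  (1,10) → (φ(1),φ(10)) = (0,5) ∈ E(G2) ✓
  (2,6) → (φ(2),φ(6)) = (2,10) ∈ E(G2) ✓
  (2,10) → (φ(2),φ(10)) = (5,10) ∈ E(G2) ✓
  (3,4) → (φ(3),φ(4)) = (4,7) ∈ E(G2) ✓
  (3,7) → (φ(3),φ(7)) = (3,7) ∈ E(G2) ✓
  (3,8) → (φ(3),φ(8)) = (7,11) ∈ E(G2) ✓
  (3,9) → (φ(3),φ(9)) = (7,8) ∈ E(G2) ✓
  (4,6) → (φ(4),φ(6)) = (2,4) ∈ E(G2) ✓
  (4,10) → (φ(4),φ(10)) = (4,5) ∈ E(G2) ✓
  (5,11) → (φ(5),φ(11)) = (1,6) ∈ E(G2) ✓
  (6,11) → (φ(6),φ(11)) = (1,2) ∈ E(G2) ✓
  (7,9) → (φ(7),φ(9)) = (3,8) ∈ E(G2) ✓
  (7,11) → (φ(7),φ(11)) = (1,3) ∈ E(G2) ✓
  (10,11) → (φ(10),φ(11)) = (1,5) ∈ E(G2) ✓
All 24 edges of G1 map to edges of G2, and |E(G1)| = |E(G2)| = 24, so φ is a bijection on edges as well as vertices. Hence G1 ≅ G2.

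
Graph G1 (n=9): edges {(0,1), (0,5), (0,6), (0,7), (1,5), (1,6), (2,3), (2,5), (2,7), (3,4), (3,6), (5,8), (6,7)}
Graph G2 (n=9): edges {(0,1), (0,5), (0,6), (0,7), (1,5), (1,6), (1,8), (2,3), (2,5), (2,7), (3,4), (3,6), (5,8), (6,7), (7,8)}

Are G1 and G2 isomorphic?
No, not isomorphic

The graphs are NOT isomorphic.

Counting edges: G1 has 13 edge(s); G2 has 15 edge(s).
Edge count is an isomorphism invariant (a bijection on vertices induces a bijection on edges), so differing edge counts rule out isomorphism.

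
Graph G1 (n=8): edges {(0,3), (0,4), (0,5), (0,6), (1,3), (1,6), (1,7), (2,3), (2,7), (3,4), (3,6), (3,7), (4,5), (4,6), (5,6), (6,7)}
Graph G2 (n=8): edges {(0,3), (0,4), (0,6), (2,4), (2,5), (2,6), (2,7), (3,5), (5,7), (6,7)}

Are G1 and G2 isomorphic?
No, not isomorphic

The graphs are NOT isomorphic.

Connected components of G1: 1 component(s) with vertex sets [[0, 1, 2, 3, 4, 5, 6, 7]], sizes [8].
Connected components of G2: 2 component(s) with vertex sets [[1], [0, 2, 3, 4, 5, 6, 7]], sizes [1, 7].
The number of connected components (and the multiset of component sizes) is an isomorphism invariant — an isomorphism maps each component of G1 bijectively onto a component of G2. Since G1 has 1 component(s) and G2 has 2, they cannot be isomorphic.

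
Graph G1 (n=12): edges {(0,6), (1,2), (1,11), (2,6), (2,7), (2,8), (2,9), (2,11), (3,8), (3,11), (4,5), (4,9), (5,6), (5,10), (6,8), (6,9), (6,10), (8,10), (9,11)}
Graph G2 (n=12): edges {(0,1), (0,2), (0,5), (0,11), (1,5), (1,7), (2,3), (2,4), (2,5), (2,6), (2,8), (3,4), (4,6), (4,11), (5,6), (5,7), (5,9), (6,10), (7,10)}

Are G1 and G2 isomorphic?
Yes, isomorphic

The graphs are isomorphic.
One valid mapping φ: V(G1) → V(G2): 0→9, 1→3, 2→2, 3→11, 4→10, 5→7, 6→5, 7→8, 8→0, 9→6, 10→1, 11→4

Verify φ preserves adjacency — for each edge of G1, its image is an edge of G2:
  (0,6) → (φ(0),φ(6)) = (5,9) ∈ E(G2) ✓
  (1,2) → (φ(1),φ(2)) = (2,3) ∈ E(G2) ✓
  (1,11) → (φ(1),φ(11)) = (3,4) ∈ E(G2) ✓
  (2,6) → (φ(2),φ(6)) = (2,5) ∈ E(G2) ✓
  (2,7) → (φ(2),φ(7)) = (2,8) ∈ E(G2) ✓
  (2,8) → (φ(2),φ(8)) = (0,2) ∈ E(G2) ✓
  (2,9) → (φ(2),φ(9)) = (2,6) ∈ E(G2) ✓
  (2,11) → (φ(2),φ(11)) = (2,4) ∈ E(G2) ✓
  (3,8) → (φ(3),φ(8)) = (0,11) ∈ E(G2) ✓
  (3,11) → (φ(3),φ(11)) = (4,11) ∈ E(G2) ✓
  (4,5) → (φ(4),φ(5)) = (7,10) ∈ E(G2) ✓
  (4,9) → (φ(4),φ(9)) = (6,10) ∈ E(G2) ✓
  (5,6) → (φ(5),φ(6)) = (5,7) ∈ E(G2) ✓
  (5,10) → (φ(5),φ(10)) = (1,7) ∈ E(G2) ✓
  (6,8) → (φ(6),φ(8)) = (0,5) ∈ E(G2) ✓
  (6,9) → (φ(6),φ(9)) = (5,6) ∈ E(G2) ✓
  (6,10) → (φ(6),φ(10)) = (1,5) ∈ E(G2) ✓
  (8,10) → (φ(8),φ(10)) = (0,1) ∈ E(G2) ✓
  (9,11) → (φ(9),φ(11)) = (4,6) ∈ E(G2) ✓
All 19 edges of G1 map to edges of G2, and |E(G1)| = |E(G2)| = 19, so φ is a bijection on edges as well as vertices. Hence G1 ≅ G2.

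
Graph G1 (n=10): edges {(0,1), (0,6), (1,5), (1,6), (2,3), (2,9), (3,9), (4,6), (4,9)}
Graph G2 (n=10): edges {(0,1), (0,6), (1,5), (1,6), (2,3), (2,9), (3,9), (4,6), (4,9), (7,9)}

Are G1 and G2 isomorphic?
No, not isomorphic

The graphs are NOT isomorphic.

Counting edges: G1 has 9 edge(s); G2 has 10 edge(s).
Edge count is an isomorphism invariant (a bijection on vertices induces a bijection on edges), so differing edge counts rule out isomorphism.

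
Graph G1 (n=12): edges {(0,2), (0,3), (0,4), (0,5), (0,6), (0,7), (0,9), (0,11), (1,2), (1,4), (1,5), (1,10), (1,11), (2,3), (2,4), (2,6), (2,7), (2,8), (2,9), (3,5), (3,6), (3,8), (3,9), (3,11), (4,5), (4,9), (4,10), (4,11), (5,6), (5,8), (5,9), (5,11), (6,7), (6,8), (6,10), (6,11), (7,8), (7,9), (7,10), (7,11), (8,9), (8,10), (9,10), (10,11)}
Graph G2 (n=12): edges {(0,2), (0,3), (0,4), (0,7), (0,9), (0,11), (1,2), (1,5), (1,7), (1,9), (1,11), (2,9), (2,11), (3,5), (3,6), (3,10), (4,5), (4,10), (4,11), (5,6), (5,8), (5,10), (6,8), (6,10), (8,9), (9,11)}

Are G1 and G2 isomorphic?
No, not isomorphic

The graphs are NOT isomorphic.

Counting triangles (3-cliques): G1 has 58, G2 has 14.
Triangle count is an isomorphism invariant, so differing triangle counts rule out isomorphism.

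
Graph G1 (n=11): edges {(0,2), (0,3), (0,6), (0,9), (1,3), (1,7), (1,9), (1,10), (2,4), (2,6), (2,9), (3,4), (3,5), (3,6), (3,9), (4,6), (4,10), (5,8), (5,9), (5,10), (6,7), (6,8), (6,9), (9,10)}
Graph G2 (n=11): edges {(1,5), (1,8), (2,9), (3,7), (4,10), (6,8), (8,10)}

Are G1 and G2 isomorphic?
No, not isomorphic

The graphs are NOT isomorphic.

Connected components of G1: 1 component(s) with vertex sets [[0, 1, 2, 3, 4, 5, 6, 7, 8, 9, 10]], sizes [11].
Connected components of G2: 4 component(s) with vertex sets [[0], [2, 9], [3, 7], [1, 4, 5, 6, 8, 10]], sizes [1, 2, 2, 6].
The number of connected components (and the multiset of component sizes) is an isomorphism invariant — an isomorphism maps each component of G1 bijectively onto a component of G2. Since G1 has 1 component(s) and G2 has 4, they cannot be isomorphic.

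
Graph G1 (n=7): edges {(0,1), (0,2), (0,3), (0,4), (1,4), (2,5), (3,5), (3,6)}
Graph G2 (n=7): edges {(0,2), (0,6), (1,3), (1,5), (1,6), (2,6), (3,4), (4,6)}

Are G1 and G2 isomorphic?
Yes, isomorphic

The graphs are isomorphic.
One valid mapping φ: V(G1) → V(G2): 0→6, 1→2, 2→4, 3→1, 4→0, 5→3, 6→5

Verify φ preserves adjacency — for each edge of G1, its image is an edge of G2:
  (0,1) → (φ(0),φ(1)) = (2,6) ∈ E(G2) ✓
  (0,2) → (φ(0),φ(2)) = (4,6) ∈ E(G2) ✓
  (0,3) → (φ(0),φ(3)) = (1,6) ∈ E(G2) ✓
  (0,4) → (φ(0),φ(4)) = (0,6) ∈ E(G2) ✓
  (1,4) → (φ(1),φ(4)) = (0,2) ∈ E(G2) ✓
  (2,5) → (φ(2),φ(5)) = (3,4) ∈ E(G2) ✓
  (3,5) → (φ(3),φ(5)) = (1,3) ∈ E(G2) ✓
  (3,6) → (φ(3),φ(6)) = (1,5) ∈ E(G2) ✓
All 8 edges of G1 map to edges of G2, and |E(G1)| = |E(G2)| = 8, so φ is a bijection on edges as well as vertices. Hence G1 ≅ G2.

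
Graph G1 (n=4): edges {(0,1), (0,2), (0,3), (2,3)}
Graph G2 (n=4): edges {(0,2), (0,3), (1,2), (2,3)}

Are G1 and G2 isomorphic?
Yes, isomorphic

The graphs are isomorphic.
One valid mapping φ: V(G1) → V(G2): 0→2, 1→1, 2→3, 3→0

Verify φ preserves adjacency — for each edge of G1, its image is an edge of G2:
  (0,1) → (φ(0),φ(1)) = (1,2) ∈ E(G2) ✓
  (0,2) → (φ(0),φ(2)) = (2,3) ∈ E(G2) ✓
  (0,3) → (φ(0),φ(3)) = (0,2) ∈ E(G2) ✓
  (2,3) → (φ(2),φ(3)) = (0,3) ∈ E(G2) ✓
All 4 edges of G1 map to edges of G2, and |E(G1)| = |E(G2)| = 4, so φ is a bijection on edges as well as vertices. Hence G1 ≅ G2.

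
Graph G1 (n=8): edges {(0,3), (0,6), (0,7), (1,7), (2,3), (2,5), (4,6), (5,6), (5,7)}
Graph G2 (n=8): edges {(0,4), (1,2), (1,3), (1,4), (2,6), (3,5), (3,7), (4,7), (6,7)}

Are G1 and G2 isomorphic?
Yes, isomorphic

The graphs are isomorphic.
One valid mapping φ: V(G1) → V(G2): 0→7, 1→5, 2→2, 3→6, 4→0, 5→1, 6→4, 7→3

Verify φ preserves adjacency — for each edge of G1, its image is an edge of G2:
  (0,3) → (φ(0),φ(3)) = (6,7) ∈ E(G2) ✓
  (0,6) → (φ(0),φ(6)) = (4,7) ∈ E(G2) ✓
  (0,7) → (φ(0),φ(7)) = (3,7) ∈ E(G2) ✓
  (1,7) → (φ(1),φ(7)) = (3,5) ∈ E(G2) ✓
  (2,3) → (φ(2),φ(3)) = (2,6) ∈ E(G2) ✓
  (2,5) → (φ(2),φ(5)) = (1,2) ∈ E(G2) ✓
  (4,6) → (φ(4),φ(6)) = (0,4) ∈ E(G2) ✓
  (5,6) → (φ(5),φ(6)) = (1,4) ∈ E(G2) ✓
  (5,7) → (φ(5),φ(7)) = (1,3) ∈ E(G2) ✓
All 9 edges of G1 map to edges of G2, and |E(G1)| = |E(G2)| = 9, so φ is a bijection on edges as well as vertices. Hence G1 ≅ G2.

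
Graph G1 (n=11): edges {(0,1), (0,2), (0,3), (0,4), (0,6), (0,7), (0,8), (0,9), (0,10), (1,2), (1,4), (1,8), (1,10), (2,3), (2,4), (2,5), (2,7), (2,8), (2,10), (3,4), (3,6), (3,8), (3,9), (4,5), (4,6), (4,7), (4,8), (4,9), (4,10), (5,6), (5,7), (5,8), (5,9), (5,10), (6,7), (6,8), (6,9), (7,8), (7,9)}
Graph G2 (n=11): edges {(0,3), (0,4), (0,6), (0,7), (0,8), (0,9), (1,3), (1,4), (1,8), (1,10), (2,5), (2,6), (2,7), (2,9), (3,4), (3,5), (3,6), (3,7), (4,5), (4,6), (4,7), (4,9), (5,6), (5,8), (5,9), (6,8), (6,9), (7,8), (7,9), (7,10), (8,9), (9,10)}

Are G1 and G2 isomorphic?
No, not isomorphic

The graphs are NOT isomorphic.

Degrees in G1: deg(0)=9, deg(1)=5, deg(2)=8, deg(3)=6, deg(4)=10, deg(5)=7, deg(6)=7, deg(7)=7, deg(8)=8, deg(9)=6, deg(10)=5.
Sorted degree sequence of G1: [10, 9, 8, 8, 7, 7, 7, 6, 6, 5, 5].
Degrees in G2: deg(0)=6, deg(1)=4, deg(2)=4, deg(3)=6, deg(4)=7, deg(5)=6, deg(6)=7, deg(7)=7, deg(8)=6, deg(9)=8, deg(10)=3.
Sorted degree sequence of G2: [8, 7, 7, 7, 6, 6, 6, 6, 4, 4, 3].
The (sorted) degree sequence is an isomorphism invariant, so since G1 and G2 have different degree sequences they cannot be isomorphic.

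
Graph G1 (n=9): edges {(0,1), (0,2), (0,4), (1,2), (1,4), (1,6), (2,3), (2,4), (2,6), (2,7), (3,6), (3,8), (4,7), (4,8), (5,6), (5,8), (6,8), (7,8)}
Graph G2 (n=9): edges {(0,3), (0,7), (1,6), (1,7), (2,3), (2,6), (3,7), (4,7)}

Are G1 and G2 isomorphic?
No, not isomorphic

The graphs are NOT isomorphic.

Connected components of G1: 1 component(s) with vertex sets [[0, 1, 2, 3, 4, 5, 6, 7, 8]], sizes [9].
Connected components of G2: 3 component(s) with vertex sets [[5], [8], [0, 1, 2, 3, 4, 6, 7]], sizes [1, 1, 7].
The number of connected components (and the multiset of component sizes) is an isomorphism invariant — an isomorphism maps each component of G1 bijectively onto a component of G2. Since G1 has 1 component(s) and G2 has 3, they cannot be isomorphic.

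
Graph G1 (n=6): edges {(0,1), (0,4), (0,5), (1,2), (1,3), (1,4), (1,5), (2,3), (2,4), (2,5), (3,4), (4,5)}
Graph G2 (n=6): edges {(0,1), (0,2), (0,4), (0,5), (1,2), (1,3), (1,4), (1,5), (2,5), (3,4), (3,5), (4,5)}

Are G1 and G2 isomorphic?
Yes, isomorphic

The graphs are isomorphic.
One valid mapping φ: V(G1) → V(G2): 0→3, 1→5, 2→0, 3→2, 4→1, 5→4

Verify φ preserves adjacency — for each edge of G1, its image is an edge of G2:
  (0,1) → (φ(0),φ(1)) = (3,5) ∈ E(G2) ✓
  (0,4) → (φ(0),φ(4)) = (1,3) ∈ E(G2) ✓
  (0,5) → (φ(0),φ(5)) = (3,4) ∈ E(G2) ✓
  (1,2) → (φ(1),φ(2)) = (0,5) ∈ E(G2) ✓
  (1,3) → (φ(1),φ(3)) = (2,5) ∈ E(G2) ✓
  (1,4) → (φ(1),φ(4)) = (1,5) ∈ E(G2) ✓
  (1,5) → (φ(1),φ(5)) = (4,5) ∈ E(G2) ✓
  (2,3) → (φ(2),φ(3)) = (0,2) ∈ E(G2) ✓
  (2,4) → (φ(2),φ(4)) = (0,1) ∈ E(G2) ✓
  (2,5) → (φ(2),φ(5)) = (0,4) ∈ E(G2) ✓
  (3,4) → (φ(3),φ(4)) = (1,2) ∈ E(G2) ✓
  (4,5) → (φ(4),φ(5)) = (1,4) ∈ E(G2) ✓
All 12 edges of G1 map to edges of G2, and |E(G1)| = |E(G2)| = 12, so φ is a bijection on edges as well as vertices. Hence G1 ≅ G2.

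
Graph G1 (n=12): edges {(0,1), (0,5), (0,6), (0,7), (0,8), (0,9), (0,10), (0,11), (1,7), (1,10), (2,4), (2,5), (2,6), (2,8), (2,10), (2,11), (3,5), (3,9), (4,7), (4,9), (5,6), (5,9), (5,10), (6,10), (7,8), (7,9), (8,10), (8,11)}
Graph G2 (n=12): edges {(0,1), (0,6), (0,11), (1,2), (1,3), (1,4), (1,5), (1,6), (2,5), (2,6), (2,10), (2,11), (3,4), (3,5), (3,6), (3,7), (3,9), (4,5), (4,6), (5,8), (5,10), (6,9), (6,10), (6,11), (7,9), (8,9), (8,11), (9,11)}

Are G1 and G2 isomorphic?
Yes, isomorphic

The graphs are isomorphic.
One valid mapping φ: V(G1) → V(G2): 0→6, 1→0, 2→5, 3→7, 4→8, 5→3, 6→4, 7→11, 8→2, 9→9, 10→1, 11→10

Verify φ preserves adjacency — for each edge of G1, its image is an edge of G2:
  (0,1) → (φ(0),φ(1)) = (0,6) ∈ E(G2) ✓
  (0,5) → (φ(0),φ(5)) = (3,6) ∈ E(G2) ✓
  (0,6) → (φ(0),φ(6)) = (4,6) ∈ E(G2) ✓
  (0,7) → (φ(0),φ(7)) = (6,11) ∈ E(G2) ✓
  (0,8) → (φ(0),φ(8)) = (2,6) ∈ E(G2) ✓
  (0,9) → (φ(0),φ(9)) = (6,9) ∈ E(G2) ✓
  (0,10) → (φ(0),φ(10)) = (1,6) ∈ E(G2) ✓
  (0,11) → (φ(0),φ(11)) = (6,10) ∈ E(G2) ✓
  (1,7) → (φ(1),φ(7)) = (0,11) ∈ E(G2) ✓
  (1,10) → (φ(1),φ(10)) = (0,1) ∈ E(G2) ✓
  (2,4) → (φ(2),φ(4)) = (5,8) ∈ E(G2) ✓
  (2,5) → (φ(2),φ(5)) = (3,5) ∈ E(G2) ✓
  (2,6) → (φ(2),φ(6)) = (4,5) ∈ E(G2) ✓
  (2,8) → (φ(2),φ(8)) = (2,5) ∈ E(G2) ✓
  (2,10) → (φ(2),φ(10)) = (1,5) ∈ E(G2) ✓
  (2,11) → (φ(2),φ(11)) = (5,10) ∈ E(G2) ✓
  (3,5) → (φ(3),φ(5)) = (3,7) ∈ E(G2) ✓
  (3,9) → (φ(3),φ(9)) = (7,9) ∈ E(G2) ✓
  (4,7) → (φ(4),φ(7)) = (8,11) ∈ E(G2) ✓
  (4,9) → (φ(4),φ(9)) = (8,9) ∈ E(G2) ✓
  (5,6) → (φ(5),φ(6)) = (3,4) ∈ E(G2) ✓
  (5,9) → (φ(5),φ(9)) = (3,9) ∈ E(G2) ✓
  (5,10) → (φ(5),φ(10)) = (1,3) ∈ E(G2) ✓
  (6,10) → (φ(6),φ(10)) = (1,4) ∈ E(G2) ✓
  (7,8) → (φ(7),φ(8)) = (2,11) ∈ E(G2) ✓
  (7,9) → (φ(7),φ(9)) = (9,11) ∈ E(G2) ✓
  (8,10) → (φ(8),φ(10)) = (1,2) ∈ E(G2) ✓
  (8,11) → (φ(8),φ(11)) = (2,10) ∈ E(G2) ✓
All 28 edges of G1 map to edges of G2, and |E(G1)| = |E(G2)| = 28, so φ is a bijection on edges as well as vertices. Hence G1 ≅ G2.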